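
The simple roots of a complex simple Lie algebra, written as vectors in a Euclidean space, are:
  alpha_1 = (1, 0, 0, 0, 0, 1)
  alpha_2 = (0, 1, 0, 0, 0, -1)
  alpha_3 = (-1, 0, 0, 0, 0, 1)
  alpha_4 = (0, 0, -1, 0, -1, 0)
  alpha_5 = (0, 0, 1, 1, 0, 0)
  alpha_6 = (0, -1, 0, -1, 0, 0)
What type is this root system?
Compute the Cartan integers a_ij = 2(alpha_i, alpha_j)/(alpha_j, alpha_j); the resulting 6x6 Cartan matrix is
[[2, -1, 0, 0, 0, 0], [-1, 2, -1, 0, 0, -1], [0, -1, 2, 0, 0, 0], [0, 0, 0, 2, -1, 0], [0, 0, 0, -1, 2, -1], [0, -1, 0, 0, -1, 2]].
All simple roots have the same length, so the diagram is simply laced. The associated Dynkin diagram is a chain of 4 nodes with a fork of two nodes at one end (D_6), so the type is D_6 (the algebra so(12)).

D_6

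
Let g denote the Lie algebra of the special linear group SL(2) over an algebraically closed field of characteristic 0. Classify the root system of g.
A_1

This is sl(2), which has dimension 2^2 - 1 = 3 and rank 2 - 1 = 1 (a Cartan subalgebra is the diagonal traceless matrices). In the classification of classical Lie algebras, the special linear algebra sl(n+1) has type A_n; here n = 1, so the Dynkin diagram is a chain of 1 nodes with single edges (A_1). Hence the type is A_1.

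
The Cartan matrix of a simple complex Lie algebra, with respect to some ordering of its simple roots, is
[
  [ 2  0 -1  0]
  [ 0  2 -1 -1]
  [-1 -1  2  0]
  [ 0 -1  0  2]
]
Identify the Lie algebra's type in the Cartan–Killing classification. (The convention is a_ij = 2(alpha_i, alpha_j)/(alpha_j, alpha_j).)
A_4

The matrix has rank 4 with 2's on the diagonal. Reading the off-diagonal entries as Dynkin edges (a single edge where a_ij = a_ji = -1; a double or triple edge where a_ij * a_ji = 2 or 3), the diagram is a chain of 4 nodes with single edges (A_4). One simple-root ordering that puts it in standard form is (alpha_4, alpha_2, alpha_3, alpha_1). So the algebra is type A_4, i.e. sl(5).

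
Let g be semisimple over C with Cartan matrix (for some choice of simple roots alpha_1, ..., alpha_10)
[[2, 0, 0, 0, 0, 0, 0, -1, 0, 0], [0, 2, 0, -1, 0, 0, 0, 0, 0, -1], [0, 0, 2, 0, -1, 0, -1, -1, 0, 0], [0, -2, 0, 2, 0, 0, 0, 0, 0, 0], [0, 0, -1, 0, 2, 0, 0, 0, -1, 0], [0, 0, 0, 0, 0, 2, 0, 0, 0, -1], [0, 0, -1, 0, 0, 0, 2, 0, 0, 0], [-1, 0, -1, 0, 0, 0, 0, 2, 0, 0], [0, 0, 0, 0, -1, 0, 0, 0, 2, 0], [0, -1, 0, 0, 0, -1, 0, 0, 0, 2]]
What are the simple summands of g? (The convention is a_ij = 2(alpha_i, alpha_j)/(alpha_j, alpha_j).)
The diagram associated to this matrix has two connected components: the simple roots {alpha_2, alpha_4, alpha_6, alpha_10} form a chain of 4 nodes with a double edge at one end; the terminal node there is the unique long simple root (C_4), and {alpha_1, alpha_3, alpha_5, alpha_7, alpha_8, alpha_9} form a chain of 5 nodes with one extra node attached to the third node from one end (E_6). A semisimple Lie algebra decomposes uniquely as the direct sum of simple ideals, one per connected component of its Dynkin diagram, so g ≅ C_4 ⊕ E_6 (dimension 36 + 78 = 114).

C_4 ⊕ E_6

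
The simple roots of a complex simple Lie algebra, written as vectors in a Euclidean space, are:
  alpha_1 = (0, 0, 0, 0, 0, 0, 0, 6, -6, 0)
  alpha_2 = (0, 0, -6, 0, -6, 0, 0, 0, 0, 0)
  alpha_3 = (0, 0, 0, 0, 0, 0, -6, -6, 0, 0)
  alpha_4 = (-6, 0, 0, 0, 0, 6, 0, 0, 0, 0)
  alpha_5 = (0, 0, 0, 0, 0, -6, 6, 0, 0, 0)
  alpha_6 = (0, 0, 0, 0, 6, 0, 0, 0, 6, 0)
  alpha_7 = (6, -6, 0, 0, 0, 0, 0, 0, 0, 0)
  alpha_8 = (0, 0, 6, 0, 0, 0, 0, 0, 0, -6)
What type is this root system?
Compute the Cartan integers a_ij = 2(alpha_i, alpha_j)/(alpha_j, alpha_j); the resulting 8x8 Cartan matrix is
[[2, 0, -1, 0, 0, -1, 0, 0], [0, 2, 0, 0, 0, -1, 0, -1], [-1, 0, 2, 0, -1, 0, 0, 0], [0, 0, 0, 2, -1, 0, -1, 0], [0, 0, -1, -1, 2, 0, 0, 0], [-1, -1, 0, 0, 0, 2, 0, 0], [0, 0, 0, -1, 0, 0, 2, 0], [0, -1, 0, 0, 0, 0, 0, 2]].
All simple roots have the same length, so the diagram is simply laced. The associated Dynkin diagram is a chain of 8 nodes with single edges (A_8), so the type is A_8 (the algebra sl(9)).

type A_8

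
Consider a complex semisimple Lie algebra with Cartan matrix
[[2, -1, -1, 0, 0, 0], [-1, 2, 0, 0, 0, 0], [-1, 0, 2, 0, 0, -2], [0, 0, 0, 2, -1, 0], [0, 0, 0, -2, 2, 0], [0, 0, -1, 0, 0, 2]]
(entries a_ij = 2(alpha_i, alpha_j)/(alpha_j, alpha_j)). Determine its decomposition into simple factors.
type B_2 + type B_4

The diagram associated to this matrix has two connected components: the simple roots {alpha_4, alpha_5} form a chain of 2 nodes with a double edge at one end; the terminal node there is the unique short simple root (B_2), and {alpha_1, alpha_2, alpha_3, alpha_6} form a chain of 4 nodes with a double edge at one end; the terminal node there is the unique short simple root (B_4). A semisimple Lie algebra decomposes uniquely as the direct sum of simple ideals, one per connected component of its Dynkin diagram, so g ≅ B_2 ⊕ B_4 (dimension 10 + 36 = 46).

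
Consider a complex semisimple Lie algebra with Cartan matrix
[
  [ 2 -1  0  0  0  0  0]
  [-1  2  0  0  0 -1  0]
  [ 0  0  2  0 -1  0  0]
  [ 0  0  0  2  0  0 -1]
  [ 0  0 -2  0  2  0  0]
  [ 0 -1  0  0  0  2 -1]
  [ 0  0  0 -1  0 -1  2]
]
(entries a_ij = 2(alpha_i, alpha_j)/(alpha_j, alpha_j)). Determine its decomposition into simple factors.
The diagram associated to this matrix has two connected components: the simple roots {alpha_1, alpha_2, alpha_4, alpha_6, alpha_7} form a chain of 5 nodes with single edges (A_5), and {alpha_3, alpha_5} form a chain of 2 nodes with a double edge at one end; the terminal node there is the unique short simple root (B_2). A semisimple Lie algebra decomposes uniquely as the direct sum of simple ideals, one per connected component of its Dynkin diagram, so g ≅ A_5 ⊕ B_2 (dimension 35 + 10 = 45).

A_5 (sl(6)) ⊕ B_2 (so(5))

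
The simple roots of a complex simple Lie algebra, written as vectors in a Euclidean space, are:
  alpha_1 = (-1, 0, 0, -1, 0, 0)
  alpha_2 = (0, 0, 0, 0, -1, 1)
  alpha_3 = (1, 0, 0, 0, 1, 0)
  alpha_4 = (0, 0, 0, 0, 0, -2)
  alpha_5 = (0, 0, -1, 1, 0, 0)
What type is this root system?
C5

Compute the Cartan integers a_ij = 2(alpha_i, alpha_j)/(alpha_j, alpha_j); the resulting 5x5 Cartan matrix is
[[2, 0, -1, 0, -1], [0, 2, -1, -1, 0], [-1, -1, 2, 0, 0], [0, -2, 0, 2, 0], [-1, 0, 0, 0, 2]].
The roots have two lengths (squared-length ratio 2:1); the short ones are alpha_{1,2,3,5}. The associated Dynkin diagram is a chain of 5 nodes with a double edge at one end; the terminal node there is the unique long simple root (C_5), so the type is C_5 (the algebra sp(10)).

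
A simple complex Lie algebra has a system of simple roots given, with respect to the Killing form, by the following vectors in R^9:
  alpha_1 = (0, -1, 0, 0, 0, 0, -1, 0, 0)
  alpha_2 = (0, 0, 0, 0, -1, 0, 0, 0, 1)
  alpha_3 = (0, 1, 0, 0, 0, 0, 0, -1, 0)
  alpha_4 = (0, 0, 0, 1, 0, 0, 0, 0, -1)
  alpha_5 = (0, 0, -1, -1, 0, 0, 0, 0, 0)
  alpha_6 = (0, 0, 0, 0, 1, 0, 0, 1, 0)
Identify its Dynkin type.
Compute the Cartan integers a_ij = 2(alpha_i, alpha_j)/(alpha_j, alpha_j); the resulting 6x6 Cartan matrix is
[[2, 0, -1, 0, 0, 0], [0, 2, 0, -1, 0, -1], [-1, 0, 2, 0, 0, -1], [0, -1, 0, 2, -1, 0], [0, 0, 0, -1, 2, 0], [0, -1, -1, 0, 0, 2]].
All simple roots have the same length, so the diagram is simply laced. The associated Dynkin diagram is a chain of 6 nodes with single edges (A_6), so the type is A_6 (the algebra sl(7)).

A_6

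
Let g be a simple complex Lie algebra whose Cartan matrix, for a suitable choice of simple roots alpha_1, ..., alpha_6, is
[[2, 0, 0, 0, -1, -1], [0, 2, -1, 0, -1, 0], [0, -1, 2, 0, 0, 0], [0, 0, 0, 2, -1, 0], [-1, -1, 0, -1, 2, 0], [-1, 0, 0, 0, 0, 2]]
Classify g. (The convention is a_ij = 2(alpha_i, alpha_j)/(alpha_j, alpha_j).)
The matrix has rank 6 with 2's on the diagonal. Reading the off-diagonal entries as Dynkin edges (a single edge where a_ij = a_ji = -1; a double or triple edge where a_ij * a_ji = 2 or 3), the diagram is a chain of 5 nodes with one extra node attached to the third node from one end (E_6). One simple-root ordering that puts it in standard form is (alpha_3, alpha_4, alpha_2, alpha_5, alpha_1, alpha_6). So the algebra is type E_6.

E_6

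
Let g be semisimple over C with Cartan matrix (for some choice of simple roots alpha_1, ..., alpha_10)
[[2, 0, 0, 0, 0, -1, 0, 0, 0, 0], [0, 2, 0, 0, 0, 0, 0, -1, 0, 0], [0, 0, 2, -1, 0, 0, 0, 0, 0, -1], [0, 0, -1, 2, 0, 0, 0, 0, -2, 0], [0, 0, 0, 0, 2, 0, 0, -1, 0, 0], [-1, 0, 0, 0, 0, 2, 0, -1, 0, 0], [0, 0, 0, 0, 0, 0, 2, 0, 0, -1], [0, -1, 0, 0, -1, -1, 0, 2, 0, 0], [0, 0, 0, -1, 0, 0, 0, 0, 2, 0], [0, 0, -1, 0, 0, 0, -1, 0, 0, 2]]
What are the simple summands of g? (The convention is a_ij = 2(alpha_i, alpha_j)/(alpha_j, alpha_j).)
The diagram associated to this matrix has two connected components: the simple roots {alpha_3, alpha_4, alpha_7, alpha_9, alpha_10} form a chain of 5 nodes with a double edge at one end; the terminal node there is the unique short simple root (B_5), and {alpha_1, alpha_2, alpha_5, alpha_6, alpha_8} form a chain of 3 nodes with a fork of two nodes at one end (D_5). A semisimple Lie algebra decomposes uniquely as the direct sum of simple ideals, one per connected component of its Dynkin diagram, so g ≅ B_5 ⊕ D_5 (dimension 55 + 45 = 100).

B_5 ⊕ D_5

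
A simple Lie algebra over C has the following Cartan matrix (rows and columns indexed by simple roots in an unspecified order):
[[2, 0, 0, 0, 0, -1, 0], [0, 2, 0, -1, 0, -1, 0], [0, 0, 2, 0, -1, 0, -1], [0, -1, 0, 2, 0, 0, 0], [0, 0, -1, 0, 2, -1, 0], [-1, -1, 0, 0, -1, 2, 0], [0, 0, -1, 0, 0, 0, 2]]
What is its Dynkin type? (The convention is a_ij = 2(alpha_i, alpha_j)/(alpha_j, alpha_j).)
E7

The matrix has rank 7 with 2's on the diagonal. Reading the off-diagonal entries as Dynkin edges (a single edge where a_ij = a_ji = -1; a double or triple edge where a_ij * a_ji = 2 or 3), the diagram is a chain of 6 nodes with one extra node attached to the third node from one end (E_7). One simple-root ordering that puts it in standard form is (alpha_4, alpha_1, alpha_2, alpha_6, alpha_5, alpha_3, alpha_7). So the algebra is type E_7.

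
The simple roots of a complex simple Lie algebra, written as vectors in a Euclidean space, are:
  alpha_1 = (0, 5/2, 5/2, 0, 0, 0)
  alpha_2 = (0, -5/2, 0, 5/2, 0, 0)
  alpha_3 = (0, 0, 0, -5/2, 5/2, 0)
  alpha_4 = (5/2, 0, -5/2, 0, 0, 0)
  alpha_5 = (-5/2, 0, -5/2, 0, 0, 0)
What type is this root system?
Compute the Cartan integers a_ij = 2(alpha_i, alpha_j)/(alpha_j, alpha_j); the resulting 5x5 Cartan matrix is
[[2, -1, 0, -1, -1], [-1, 2, -1, 0, 0], [0, -1, 2, 0, 0], [-1, 0, 0, 2, 0], [-1, 0, 0, 0, 2]].
All simple roots have the same length, so the diagram is simply laced. The associated Dynkin diagram is a chain of 3 nodes with a fork of two nodes at one end (D_5), so the type is D_5 (the algebra so(10)).

D_5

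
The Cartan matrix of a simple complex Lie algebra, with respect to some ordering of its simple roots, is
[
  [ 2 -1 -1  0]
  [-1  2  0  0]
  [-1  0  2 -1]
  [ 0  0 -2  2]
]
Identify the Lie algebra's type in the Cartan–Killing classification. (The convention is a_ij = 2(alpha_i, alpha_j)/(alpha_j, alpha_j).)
C_4 (sp(8))

The matrix has rank 4 with 2's on the diagonal. Reading the off-diagonal entries as Dynkin edges (a single edge where a_ij = a_ji = -1; a double or triple edge where a_ij * a_ji = 2 or 3), the diagram is a chain of 4 nodes with a double edge at one end; the terminal node there is the unique long simple root (C_4). One simple-root ordering that puts it in standard form is (alpha_2, alpha_1, alpha_3, alpha_4). So the algebra is type C_4, i.e. sp(8).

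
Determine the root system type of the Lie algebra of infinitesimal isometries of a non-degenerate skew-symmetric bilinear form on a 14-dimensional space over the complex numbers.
This is sp(14), which has dimension 14(14+1)/2 = 105 and rank 14/2 = 7. In the classification of classical Lie algebras, the symplectic algebra sp(2n) has type C_n; here n = 7, so the Dynkin diagram is a chain of 7 nodes with a double edge at one end; the terminal node there is the unique long simple root (C_7). Hence the type is C_7.

type C_7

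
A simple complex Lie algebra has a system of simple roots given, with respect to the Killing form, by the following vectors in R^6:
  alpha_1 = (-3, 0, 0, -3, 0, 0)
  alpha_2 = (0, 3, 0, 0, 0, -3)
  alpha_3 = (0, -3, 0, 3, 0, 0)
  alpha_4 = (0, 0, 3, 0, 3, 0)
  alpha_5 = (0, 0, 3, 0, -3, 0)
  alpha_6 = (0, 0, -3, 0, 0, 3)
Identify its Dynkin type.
D_6 (so(12))

Compute the Cartan integers a_ij = 2(alpha_i, alpha_j)/(alpha_j, alpha_j); the resulting 6x6 Cartan matrix is
[[2, 0, -1, 0, 0, 0], [0, 2, -1, 0, 0, -1], [-1, -1, 2, 0, 0, 0], [0, 0, 0, 2, 0, -1], [0, 0, 0, 0, 2, -1], [0, -1, 0, -1, -1, 2]].
All simple roots have the same length, so the diagram is simply laced. The associated Dynkin diagram is a chain of 4 nodes with a fork of two nodes at one end (D_6), so the type is D_6 (the algebra so(12)).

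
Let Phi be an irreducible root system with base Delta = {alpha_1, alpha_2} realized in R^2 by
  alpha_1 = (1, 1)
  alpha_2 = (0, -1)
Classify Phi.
Compute the Cartan integers a_ij = 2(alpha_i, alpha_j)/(alpha_j, alpha_j); the resulting 2x2 Cartan matrix is
[[2, -2], [-1, 2]].
The roots have two lengths (squared-length ratio 2:1); the short ones are alpha_{2}. The associated Dynkin diagram is a chain of 2 nodes with a double edge at one end; the terminal node there is the unique short simple root (B_2), so the type is B_2 (the algebra so(5)).

B2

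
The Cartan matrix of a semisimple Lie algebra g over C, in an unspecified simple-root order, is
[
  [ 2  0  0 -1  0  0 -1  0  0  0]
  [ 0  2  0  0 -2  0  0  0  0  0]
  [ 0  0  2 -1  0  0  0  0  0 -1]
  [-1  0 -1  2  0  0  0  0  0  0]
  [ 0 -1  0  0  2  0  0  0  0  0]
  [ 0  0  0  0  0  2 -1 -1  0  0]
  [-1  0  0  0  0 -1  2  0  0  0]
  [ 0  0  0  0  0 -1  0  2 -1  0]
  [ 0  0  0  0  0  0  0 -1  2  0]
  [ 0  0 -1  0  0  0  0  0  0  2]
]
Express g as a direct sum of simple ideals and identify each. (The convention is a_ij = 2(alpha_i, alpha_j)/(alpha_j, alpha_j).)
A_8 (sl(9)) ⊕ B_2 (so(5))

The diagram associated to this matrix has two connected components: the simple roots {alpha_1, alpha_3, alpha_4, alpha_6, alpha_7, alpha_8, alpha_9, alpha_10} form a chain of 8 nodes with single edges (A_8), and {alpha_2, alpha_5} form a chain of 2 nodes with a double edge at one end; the terminal node there is the unique short simple root (B_2). A semisimple Lie algebra decomposes uniquely as the direct sum of simple ideals, one per connected component of its Dynkin diagram, so g ≅ A_8 ⊕ B_2 (dimension 80 + 10 = 90).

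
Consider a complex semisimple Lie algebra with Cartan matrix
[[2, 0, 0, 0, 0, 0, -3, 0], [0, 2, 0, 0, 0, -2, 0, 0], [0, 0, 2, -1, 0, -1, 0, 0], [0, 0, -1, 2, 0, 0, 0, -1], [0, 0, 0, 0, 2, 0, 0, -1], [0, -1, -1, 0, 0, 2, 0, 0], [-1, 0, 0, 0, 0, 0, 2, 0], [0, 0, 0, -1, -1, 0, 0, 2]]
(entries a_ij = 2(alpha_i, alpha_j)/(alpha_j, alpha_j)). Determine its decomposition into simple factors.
C_6 ⊕ G_2

The diagram associated to this matrix has two connected components: the simple roots {alpha_2, alpha_3, alpha_4, alpha_5, alpha_6, alpha_8} form a chain of 6 nodes with a double edge at one end; the terminal node there is the unique long simple root (C_6), and {alpha_1, alpha_7} form two nodes joined by a triple edge (G_2). A semisimple Lie algebra decomposes uniquely as the direct sum of simple ideals, one per connected component of its Dynkin diagram, so g ≅ C_6 ⊕ G_2 (dimension 78 + 14 = 92).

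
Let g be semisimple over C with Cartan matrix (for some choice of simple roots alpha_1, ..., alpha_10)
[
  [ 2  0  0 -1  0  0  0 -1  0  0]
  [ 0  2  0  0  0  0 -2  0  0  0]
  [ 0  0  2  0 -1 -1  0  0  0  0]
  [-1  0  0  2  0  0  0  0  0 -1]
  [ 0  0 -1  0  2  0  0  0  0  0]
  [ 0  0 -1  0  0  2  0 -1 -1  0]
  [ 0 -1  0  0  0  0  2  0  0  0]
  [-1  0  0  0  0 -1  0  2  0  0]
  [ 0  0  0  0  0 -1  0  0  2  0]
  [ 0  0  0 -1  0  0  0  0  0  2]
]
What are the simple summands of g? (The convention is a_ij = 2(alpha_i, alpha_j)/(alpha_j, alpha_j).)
The diagram associated to this matrix has two connected components: the simple roots {alpha_2, alpha_7} form a chain of 2 nodes with a double edge at one end; the terminal node there is the unique short simple root (B_2), and {alpha_1, alpha_3, alpha_4, alpha_5, alpha_6, alpha_8, alpha_9, alpha_10} form a chain of 7 nodes with one extra node attached to the third node from one end (E_8). A semisimple Lie algebra decomposes uniquely as the direct sum of simple ideals, one per connected component of its Dynkin diagram, so g ≅ B_2 ⊕ E_8 (dimension 10 + 248 = 258).

B_2 (so(5)) ⊕ E_8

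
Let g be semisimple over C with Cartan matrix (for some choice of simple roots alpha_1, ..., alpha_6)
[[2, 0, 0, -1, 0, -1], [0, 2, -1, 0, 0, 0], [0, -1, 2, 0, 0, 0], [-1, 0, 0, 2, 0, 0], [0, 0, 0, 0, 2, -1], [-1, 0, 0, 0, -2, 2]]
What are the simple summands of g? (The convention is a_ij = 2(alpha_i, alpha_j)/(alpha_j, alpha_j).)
The diagram associated to this matrix has two connected components: the simple roots {alpha_2, alpha_3} form a chain of 2 nodes with single edges (A_2), and {alpha_1, alpha_4, alpha_5, alpha_6} form a chain of 4 nodes with a double edge at one end; the terminal node there is the unique short simple root (B_4). A semisimple Lie algebra decomposes uniquely as the direct sum of simple ideals, one per connected component of its Dynkin diagram, so g ≅ A_2 ⊕ B_4 (dimension 8 + 36 = 44).

A_2 + B_4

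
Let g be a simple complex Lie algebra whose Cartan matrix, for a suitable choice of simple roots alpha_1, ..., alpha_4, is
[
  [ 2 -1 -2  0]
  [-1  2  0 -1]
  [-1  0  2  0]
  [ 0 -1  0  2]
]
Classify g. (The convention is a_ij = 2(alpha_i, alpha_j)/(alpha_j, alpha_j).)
The matrix has rank 4 with 2's on the diagonal. Reading the off-diagonal entries as Dynkin edges (a single edge where a_ij = a_ji = -1; a double or triple edge where a_ij * a_ji = 2 or 3), the diagram is a chain of 4 nodes with a double edge at one end; the terminal node there is the unique short simple root (B_4). One simple-root ordering that puts it in standard form is (alpha_4, alpha_2, alpha_1, alpha_3). So the algebra is type B_4, i.e. so(9).

B_4 (so(9))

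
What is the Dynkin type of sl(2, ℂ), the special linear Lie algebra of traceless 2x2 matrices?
This is sl(2), which has dimension 2^2 - 1 = 3 and rank 2 - 1 = 1 (a Cartan subalgebra is the diagonal traceless matrices). In the classification of classical Lie algebras, the special linear algebra sl(n+1) has type A_n; here n = 1, so the Dynkin diagram is a chain of 1 nodes with single edges (A_1). Hence the type is A_1.

type A_1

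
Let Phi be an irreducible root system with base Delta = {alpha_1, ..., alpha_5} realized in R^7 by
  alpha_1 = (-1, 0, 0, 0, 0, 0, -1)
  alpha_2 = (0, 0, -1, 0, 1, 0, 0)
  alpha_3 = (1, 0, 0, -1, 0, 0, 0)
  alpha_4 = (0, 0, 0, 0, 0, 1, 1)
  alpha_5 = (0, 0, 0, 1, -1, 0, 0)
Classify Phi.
type A_5

Compute the Cartan integers a_ij = 2(alpha_i, alpha_j)/(alpha_j, alpha_j); the resulting 5x5 Cartan matrix is
[[2, 0, -1, -1, 0], [0, 2, 0, 0, -1], [-1, 0, 2, 0, -1], [-1, 0, 0, 2, 0], [0, -1, -1, 0, 2]].
All simple roots have the same length, so the diagram is simply laced. The associated Dynkin diagram is a chain of 5 nodes with single edges (A_5), so the type is A_5 (the algebra sl(6)).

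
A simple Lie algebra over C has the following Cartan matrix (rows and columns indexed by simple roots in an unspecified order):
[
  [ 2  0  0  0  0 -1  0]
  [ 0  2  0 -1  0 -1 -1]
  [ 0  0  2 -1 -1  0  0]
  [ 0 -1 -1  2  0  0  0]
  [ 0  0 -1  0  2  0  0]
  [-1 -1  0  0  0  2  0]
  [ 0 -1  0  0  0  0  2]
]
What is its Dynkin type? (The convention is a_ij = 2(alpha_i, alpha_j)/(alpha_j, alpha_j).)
The matrix has rank 7 with 2's on the diagonal. Reading the off-diagonal entries as Dynkin edges (a single edge where a_ij = a_ji = -1; a double or triple edge where a_ij * a_ji = 2 or 3), the diagram is a chain of 6 nodes with one extra node attached to the third node from one end (E_7). One simple-root ordering that puts it in standard form is (alpha_1, alpha_7, alpha_6, alpha_2, alpha_4, alpha_3, alpha_5). So the algebra is type E_7.

type E_7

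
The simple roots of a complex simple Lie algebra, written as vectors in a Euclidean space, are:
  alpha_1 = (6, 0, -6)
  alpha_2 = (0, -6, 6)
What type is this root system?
Compute the Cartan integers a_ij = 2(alpha_i, alpha_j)/(alpha_j, alpha_j); the resulting 2x2 Cartan matrix is
[[2, -1], [-1, 2]].
All simple roots have the same length, so the diagram is simply laced. The associated Dynkin diagram is a chain of 2 nodes with single edges (A_2), so the type is A_2 (the algebra sl(3)).

type A_2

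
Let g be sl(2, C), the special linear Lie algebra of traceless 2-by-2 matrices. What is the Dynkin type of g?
This is sl(2), which has dimension 2^2 - 1 = 3 and rank 2 - 1 = 1 (a Cartan subalgebra is the diagonal traceless matrices). In the classification of classical Lie algebras, the special linear algebra sl(n+1) has type A_n; here n = 1, so the Dynkin diagram is a chain of 1 nodes with single edges (A_1). Hence the type is A_1.

A_1 (sl(2))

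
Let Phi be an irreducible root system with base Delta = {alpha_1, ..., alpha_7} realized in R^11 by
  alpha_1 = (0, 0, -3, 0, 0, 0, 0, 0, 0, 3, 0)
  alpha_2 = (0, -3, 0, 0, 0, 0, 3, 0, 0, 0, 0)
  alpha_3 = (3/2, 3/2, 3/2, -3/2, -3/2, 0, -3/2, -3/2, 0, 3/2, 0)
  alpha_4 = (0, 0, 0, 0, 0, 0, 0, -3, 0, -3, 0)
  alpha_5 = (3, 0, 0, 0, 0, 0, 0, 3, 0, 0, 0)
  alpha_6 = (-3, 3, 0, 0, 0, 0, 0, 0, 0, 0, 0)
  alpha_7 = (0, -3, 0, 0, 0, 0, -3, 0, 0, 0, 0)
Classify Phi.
type E_7

Compute the Cartan integers a_ij = 2(alpha_i, alpha_j)/(alpha_j, alpha_j); the resulting 7x7 Cartan matrix is
[[2, 0, 0, -1, 0, 0, 0], [0, 2, -1, 0, 0, -1, 0], [0, -1, 2, 0, 0, 0, 0], [-1, 0, 0, 2, -1, 0, 0], [0, 0, 0, -1, 2, -1, 0], [0, -1, 0, 0, -1, 2, -1], [0, 0, 0, 0, 0, -1, 2]].
All simple roots have the same length, so the diagram is simply laced. The associated Dynkin diagram is a chain of 6 nodes with one extra node attached to the third node from one end (E_7), so the type is E_7.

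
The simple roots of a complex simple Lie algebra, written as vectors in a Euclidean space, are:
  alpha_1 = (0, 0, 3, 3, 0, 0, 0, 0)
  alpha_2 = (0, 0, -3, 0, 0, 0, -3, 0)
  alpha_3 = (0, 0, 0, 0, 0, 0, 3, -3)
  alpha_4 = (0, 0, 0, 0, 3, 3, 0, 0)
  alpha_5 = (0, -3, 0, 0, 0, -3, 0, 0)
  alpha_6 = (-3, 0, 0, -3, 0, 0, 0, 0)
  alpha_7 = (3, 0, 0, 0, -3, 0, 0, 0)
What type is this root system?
type A_7

Compute the Cartan integers a_ij = 2(alpha_i, alpha_j)/(alpha_j, alpha_j); the resulting 7x7 Cartan matrix is
[[2, -1, 0, 0, 0, -1, 0], [-1, 2, -1, 0, 0, 0, 0], [0, -1, 2, 0, 0, 0, 0], [0, 0, 0, 2, -1, 0, -1], [0, 0, 0, -1, 2, 0, 0], [-1, 0, 0, 0, 0, 2, -1], [0, 0, 0, -1, 0, -1, 2]].
All simple roots have the same length, so the diagram is simply laced. The associated Dynkin diagram is a chain of 7 nodes with single edges (A_7), so the type is A_7 (the algebra sl(8)).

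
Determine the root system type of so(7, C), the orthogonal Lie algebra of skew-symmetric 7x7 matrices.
This is so(7) with 7 odd, which has dimension 7(7-1)/2 = 21 and rank (7-1)/2 = 3. In the classification of classical Lie algebras, the orthogonal algebra so(2n+1) in an odd number of variables has type B_n; here n = 3, so the Dynkin diagram is a chain of 3 nodes with a double edge at one end; the terminal node there is the unique short simple root (B_3). Hence the type is B_3.

B_3 (so(7))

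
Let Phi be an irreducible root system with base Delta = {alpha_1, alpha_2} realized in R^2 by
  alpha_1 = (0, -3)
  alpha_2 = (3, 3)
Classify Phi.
type B_2

Compute the Cartan integers a_ij = 2(alpha_i, alpha_j)/(alpha_j, alpha_j); the resulting 2x2 Cartan matrix is
[[2, -1], [-2, 2]].
The roots have two lengths (squared-length ratio 2:1); the short ones are alpha_{1}. The associated Dynkin diagram is a chain of 2 nodes with a double edge at one end; the terminal node there is the unique short simple root (B_2), so the type is B_2 (the algebra so(5)).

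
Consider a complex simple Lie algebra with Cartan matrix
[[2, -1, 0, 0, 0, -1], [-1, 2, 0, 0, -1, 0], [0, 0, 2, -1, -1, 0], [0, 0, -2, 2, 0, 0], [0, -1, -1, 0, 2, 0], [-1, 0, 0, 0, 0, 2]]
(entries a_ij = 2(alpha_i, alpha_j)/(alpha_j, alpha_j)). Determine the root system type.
The matrix has rank 6 with 2's on the diagonal. Reading the off-diagonal entries as Dynkin edges (a single edge where a_ij = a_ji = -1; a double or triple edge where a_ij * a_ji = 2 or 3), the diagram is a chain of 6 nodes with a double edge at one end; the terminal node there is the unique long simple root (C_6). One simple-root ordering that puts it in standard form is (alpha_6, alpha_1, alpha_2, alpha_5, alpha_3, alpha_4). So the algebra is type C_6, i.e. sp(12).

C_6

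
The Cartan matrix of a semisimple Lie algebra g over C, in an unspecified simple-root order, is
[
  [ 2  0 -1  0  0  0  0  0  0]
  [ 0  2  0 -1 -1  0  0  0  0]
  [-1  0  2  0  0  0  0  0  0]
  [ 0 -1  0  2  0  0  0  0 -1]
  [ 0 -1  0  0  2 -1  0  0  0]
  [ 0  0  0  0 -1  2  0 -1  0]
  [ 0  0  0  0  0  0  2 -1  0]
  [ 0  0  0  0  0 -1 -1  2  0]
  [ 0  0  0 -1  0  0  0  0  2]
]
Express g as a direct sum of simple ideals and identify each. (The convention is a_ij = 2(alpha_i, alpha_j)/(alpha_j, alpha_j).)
The diagram associated to this matrix has two connected components: the simple roots {alpha_1, alpha_3} form a chain of 2 nodes with single edges (A_2), and {alpha_2, alpha_4, alpha_5, alpha_6, alpha_7, alpha_8, alpha_9} form a chain of 7 nodes with single edges (A_7). A semisimple Lie algebra decomposes uniquely as the direct sum of simple ideals, one per connected component of its Dynkin diagram, so g ≅ A_2 ⊕ A_7 (dimension 8 + 63 = 71).

A2 ⊕ A7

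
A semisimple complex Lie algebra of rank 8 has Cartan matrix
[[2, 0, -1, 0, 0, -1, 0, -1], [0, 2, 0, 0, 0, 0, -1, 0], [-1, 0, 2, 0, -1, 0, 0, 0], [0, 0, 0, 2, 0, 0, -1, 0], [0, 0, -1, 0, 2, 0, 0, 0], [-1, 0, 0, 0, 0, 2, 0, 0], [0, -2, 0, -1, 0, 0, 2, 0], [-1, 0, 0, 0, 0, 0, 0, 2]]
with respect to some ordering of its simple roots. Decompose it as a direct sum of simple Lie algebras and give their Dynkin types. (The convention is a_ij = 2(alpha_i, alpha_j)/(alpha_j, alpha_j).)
B_3 (so(7)) ⊕ D_5 (so(10))

The diagram associated to this matrix has two connected components: the simple roots {alpha_2, alpha_4, alpha_7} form a chain of 3 nodes with a double edge at one end; the terminal node there is the unique short simple root (B_3), and {alpha_1, alpha_3, alpha_5, alpha_6, alpha_8} form a chain of 3 nodes with a fork of two nodes at one end (D_5). A semisimple Lie algebra decomposes uniquely as the direct sum of simple ideals, one per connected component of its Dynkin diagram, so g ≅ B_3 ⊕ D_5 (dimension 21 + 45 = 66).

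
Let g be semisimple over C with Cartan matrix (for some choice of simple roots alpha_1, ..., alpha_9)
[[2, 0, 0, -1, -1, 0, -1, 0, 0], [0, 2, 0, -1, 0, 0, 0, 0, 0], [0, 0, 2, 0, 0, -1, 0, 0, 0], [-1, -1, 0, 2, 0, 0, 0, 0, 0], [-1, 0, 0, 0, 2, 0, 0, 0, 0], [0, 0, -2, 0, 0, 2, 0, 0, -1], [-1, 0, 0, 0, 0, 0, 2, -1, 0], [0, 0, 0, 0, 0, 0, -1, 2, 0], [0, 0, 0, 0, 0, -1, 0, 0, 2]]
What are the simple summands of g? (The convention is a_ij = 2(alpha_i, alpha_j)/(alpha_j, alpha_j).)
The diagram associated to this matrix has two connected components: the simple roots {alpha_3, alpha_6, alpha_9} form a chain of 3 nodes with a double edge at one end; the terminal node there is the unique short simple root (B_3), and {alpha_1, alpha_2, alpha_4, alpha_5, alpha_7, alpha_8} form a chain of 5 nodes with one extra node attached to the third node from one end (E_6). A semisimple Lie algebra decomposes uniquely as the direct sum of simple ideals, one per connected component of its Dynkin diagram, so g ≅ B_3 ⊕ E_6 (dimension 21 + 78 = 99).

B_3 (so(7)) + E_6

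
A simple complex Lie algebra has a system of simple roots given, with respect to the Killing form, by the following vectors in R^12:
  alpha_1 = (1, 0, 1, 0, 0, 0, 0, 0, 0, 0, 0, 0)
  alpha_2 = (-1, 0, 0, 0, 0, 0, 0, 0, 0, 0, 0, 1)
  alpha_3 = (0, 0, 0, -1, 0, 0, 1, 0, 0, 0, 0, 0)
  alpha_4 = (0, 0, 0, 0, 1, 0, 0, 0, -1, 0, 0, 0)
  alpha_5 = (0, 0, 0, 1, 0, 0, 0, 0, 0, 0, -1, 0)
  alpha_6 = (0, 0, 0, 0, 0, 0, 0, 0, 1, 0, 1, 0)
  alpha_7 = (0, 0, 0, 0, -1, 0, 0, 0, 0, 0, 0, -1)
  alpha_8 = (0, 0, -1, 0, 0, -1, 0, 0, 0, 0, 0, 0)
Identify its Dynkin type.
A_8

Compute the Cartan integers a_ij = 2(alpha_i, alpha_j)/(alpha_j, alpha_j); the resulting 8x8 Cartan matrix is
[[2, -1, 0, 0, 0, 0, 0, -1], [-1, 2, 0, 0, 0, 0, -1, 0], [0, 0, 2, 0, -1, 0, 0, 0], [0, 0, 0, 2, 0, -1, -1, 0], [0, 0, -1, 0, 2, -1, 0, 0], [0, 0, 0, -1, -1, 2, 0, 0], [0, -1, 0, -1, 0, 0, 2, 0], [-1, 0, 0, 0, 0, 0, 0, 2]].
All simple roots have the same length, so the diagram is simply laced. The associated Dynkin diagram is a chain of 8 nodes with single edges (A_8), so the type is A_8 (the algebra sl(9)).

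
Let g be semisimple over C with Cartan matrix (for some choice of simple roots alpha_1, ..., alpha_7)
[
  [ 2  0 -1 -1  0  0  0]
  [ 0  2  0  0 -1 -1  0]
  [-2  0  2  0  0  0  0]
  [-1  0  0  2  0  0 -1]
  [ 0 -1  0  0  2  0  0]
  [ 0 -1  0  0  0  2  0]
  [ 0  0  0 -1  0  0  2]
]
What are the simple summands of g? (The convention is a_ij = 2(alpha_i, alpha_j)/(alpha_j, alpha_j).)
The diagram associated to this matrix has two connected components: the simple roots {alpha_2, alpha_5, alpha_6} form a chain of 3 nodes with single edges (A_3), and {alpha_1, alpha_3, alpha_4, alpha_7} form a chain of 4 nodes with a double edge at one end; the terminal node there is the unique long simple root (C_4). A semisimple Lie algebra decomposes uniquely as the direct sum of simple ideals, one per connected component of its Dynkin diagram, so g ≅ A_3 ⊕ C_4 (dimension 15 + 36 = 51).

A_3 (sl(4)) ⊕ C_4 (sp(8))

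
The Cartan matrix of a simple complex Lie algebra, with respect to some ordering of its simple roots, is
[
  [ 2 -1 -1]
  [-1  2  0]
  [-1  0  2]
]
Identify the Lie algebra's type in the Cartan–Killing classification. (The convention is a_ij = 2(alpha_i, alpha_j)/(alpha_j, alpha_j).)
The matrix has rank 3 with 2's on the diagonal. Reading the off-diagonal entries as Dynkin edges (a single edge where a_ij = a_ji = -1; a double or triple edge where a_ij * a_ji = 2 or 3), the diagram is a chain of 3 nodes with single edges (A_3). One simple-root ordering that puts it in standard form is (alpha_2, alpha_1, alpha_3). So the algebra is type A_3, i.e. sl(4).

type A_3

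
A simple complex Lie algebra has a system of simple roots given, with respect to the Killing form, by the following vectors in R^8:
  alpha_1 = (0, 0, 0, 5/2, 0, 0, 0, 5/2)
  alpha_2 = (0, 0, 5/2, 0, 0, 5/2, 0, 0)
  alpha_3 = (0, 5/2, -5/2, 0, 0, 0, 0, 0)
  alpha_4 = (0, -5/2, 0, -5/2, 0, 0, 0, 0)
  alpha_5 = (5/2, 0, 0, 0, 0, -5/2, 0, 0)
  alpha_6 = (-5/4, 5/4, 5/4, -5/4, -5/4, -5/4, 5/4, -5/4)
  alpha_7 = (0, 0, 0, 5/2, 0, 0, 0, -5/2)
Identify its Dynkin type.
E7

Compute the Cartan integers a_ij = 2(alpha_i, alpha_j)/(alpha_j, alpha_j); the resulting 7x7 Cartan matrix is
[[2, 0, 0, -1, 0, -1, 0], [0, 2, -1, 0, -1, 0, 0], [0, -1, 2, -1, 0, 0, 0], [-1, 0, -1, 2, 0, 0, -1], [0, -1, 0, 0, 2, 0, 0], [-1, 0, 0, 0, 0, 2, 0], [0, 0, 0, -1, 0, 0, 2]].
All simple roots have the same length, so the diagram is simply laced. The associated Dynkin diagram is a chain of 6 nodes with one extra node attached to the third node from one end (E_7), so the type is E_7.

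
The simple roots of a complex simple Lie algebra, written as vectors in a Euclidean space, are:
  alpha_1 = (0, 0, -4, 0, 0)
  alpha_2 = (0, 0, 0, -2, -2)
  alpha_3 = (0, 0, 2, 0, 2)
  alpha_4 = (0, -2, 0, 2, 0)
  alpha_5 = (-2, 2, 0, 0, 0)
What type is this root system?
Compute the Cartan integers a_ij = 2(alpha_i, alpha_j)/(alpha_j, alpha_j); the resulting 5x5 Cartan matrix is
[[2, 0, -2, 0, 0], [0, 2, -1, -1, 0], [-1, -1, 2, 0, 0], [0, -1, 0, 2, -1], [0, 0, 0, -1, 2]].
The roots have two lengths (squared-length ratio 2:1); the short ones are alpha_{2,3,4,5}. The associated Dynkin diagram is a chain of 5 nodes with a double edge at one end; the terminal node there is the unique long simple root (C_5), so the type is C_5 (the algebra sp(10)).

C_5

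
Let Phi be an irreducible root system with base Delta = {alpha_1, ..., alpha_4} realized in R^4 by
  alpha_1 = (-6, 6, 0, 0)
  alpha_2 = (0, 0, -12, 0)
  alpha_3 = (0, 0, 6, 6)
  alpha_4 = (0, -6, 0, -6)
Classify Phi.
type C_4

Compute the Cartan integers a_ij = 2(alpha_i, alpha_j)/(alpha_j, alpha_j); the resulting 4x4 Cartan matrix is
[[2, 0, 0, -1], [0, 2, -2, 0], [0, -1, 2, -1], [-1, 0, -1, 2]].
The roots have two lengths (squared-length ratio 2:1); the short ones are alpha_{1,3,4}. The associated Dynkin diagram is a chain of 4 nodes with a double edge at one end; the terminal node there is the unique long simple root (C_4), so the type is C_4 (the algebra sp(8)).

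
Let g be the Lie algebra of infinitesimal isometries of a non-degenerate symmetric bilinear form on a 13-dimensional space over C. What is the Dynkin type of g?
B6

This is so(13) with 13 odd, which has dimension 13(13-1)/2 = 78 and rank (13-1)/2 = 6. In the classification of classical Lie algebras, the orthogonal algebra so(2n+1) in an odd number of variables has type B_n; here n = 6, so the Dynkin diagram is a chain of 6 nodes with a double edge at one end; the terminal node there is the unique short simple root (B_6). Hence the type is B_6.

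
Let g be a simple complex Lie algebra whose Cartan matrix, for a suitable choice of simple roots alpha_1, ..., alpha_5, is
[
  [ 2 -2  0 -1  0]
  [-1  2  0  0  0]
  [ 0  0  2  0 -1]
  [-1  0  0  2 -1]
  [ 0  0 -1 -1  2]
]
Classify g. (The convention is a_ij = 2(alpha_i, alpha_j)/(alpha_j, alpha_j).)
B_5 (so(11))

The matrix has rank 5 with 2's on the diagonal. Reading the off-diagonal entries as Dynkin edges (a single edge where a_ij = a_ji = -1; a double or triple edge where a_ij * a_ji = 2 or 3), the diagram is a chain of 5 nodes with a double edge at one end; the terminal node there is the unique short simple root (B_5). One simple-root ordering that puts it in standard form is (alpha_3, alpha_5, alpha_4, alpha_1, alpha_2). So the algebra is type B_5, i.e. so(11).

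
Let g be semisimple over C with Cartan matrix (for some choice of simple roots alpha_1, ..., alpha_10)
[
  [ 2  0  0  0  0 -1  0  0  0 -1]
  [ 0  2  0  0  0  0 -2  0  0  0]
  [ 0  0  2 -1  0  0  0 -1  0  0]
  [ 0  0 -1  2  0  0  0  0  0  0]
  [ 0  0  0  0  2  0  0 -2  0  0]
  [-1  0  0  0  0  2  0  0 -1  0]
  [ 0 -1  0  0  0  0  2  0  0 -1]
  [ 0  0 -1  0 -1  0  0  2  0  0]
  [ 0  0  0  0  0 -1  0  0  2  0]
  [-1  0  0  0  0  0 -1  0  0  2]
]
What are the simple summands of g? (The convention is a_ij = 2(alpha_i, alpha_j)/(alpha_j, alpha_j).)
C_4 ⊕ C_6

The diagram associated to this matrix has two connected components: the simple roots {alpha_3, alpha_4, alpha_5, alpha_8} form a chain of 4 nodes with a double edge at one end; the terminal node there is the unique long simple root (C_4), and {alpha_1, alpha_2, alpha_6, alpha_7, alpha_9, alpha_10} form a chain of 6 nodes with a double edge at one end; the terminal node there is the unique long simple root (C_6). A semisimple Lie algebra decomposes uniquely as the direct sum of simple ideals, one per connected component of its Dynkin diagram, so g ≅ C_4 ⊕ C_6 (dimension 36 + 78 = 114).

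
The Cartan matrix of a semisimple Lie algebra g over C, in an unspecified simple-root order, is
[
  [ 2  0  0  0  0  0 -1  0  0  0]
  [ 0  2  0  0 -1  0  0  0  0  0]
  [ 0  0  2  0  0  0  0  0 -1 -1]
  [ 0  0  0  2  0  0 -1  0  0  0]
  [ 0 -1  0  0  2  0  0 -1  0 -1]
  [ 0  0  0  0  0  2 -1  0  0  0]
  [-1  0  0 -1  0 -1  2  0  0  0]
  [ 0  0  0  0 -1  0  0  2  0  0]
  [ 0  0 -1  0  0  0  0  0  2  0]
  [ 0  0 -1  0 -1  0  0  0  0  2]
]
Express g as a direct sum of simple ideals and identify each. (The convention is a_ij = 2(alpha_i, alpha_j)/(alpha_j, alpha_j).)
The diagram associated to this matrix has two connected components: the simple roots {alpha_1, alpha_4, alpha_6, alpha_7} form a chain of 2 nodes with a fork of two nodes at one end (D_4), and {alpha_2, alpha_3, alpha_5, alpha_8, alpha_9, alpha_10} form a chain of 4 nodes with a fork of two nodes at one end (D_6). A semisimple Lie algebra decomposes uniquely as the direct sum of simple ideals, one per connected component of its Dynkin diagram, so g ≅ D_4 ⊕ D_6 (dimension 28 + 66 = 94).

type D_4 + type D_6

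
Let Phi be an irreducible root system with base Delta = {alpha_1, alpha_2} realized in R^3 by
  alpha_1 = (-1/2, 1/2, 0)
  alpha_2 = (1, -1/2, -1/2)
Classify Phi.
type G_2

Compute the Cartan integers a_ij = 2(alpha_i, alpha_j)/(alpha_j, alpha_j); the resulting 2x2 Cartan matrix is
[[2, -1], [-3, 2]].
The roots have two lengths (squared-length ratio 3:1); the short ones are alpha_{1}. The associated Dynkin diagram is two nodes joined by a triple edge (G_2), so the type is G_2.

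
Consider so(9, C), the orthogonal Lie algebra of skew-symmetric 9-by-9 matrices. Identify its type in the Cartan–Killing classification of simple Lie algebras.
This is so(9) with 9 odd, which has dimension 9(9-1)/2 = 36 and rank (9-1)/2 = 4. In the classification of classical Lie algebras, the orthogonal algebra so(2n+1) in an odd number of variables has type B_n; here n = 4, so the Dynkin diagram is a chain of 4 nodes with a double edge at one end; the terminal node there is the unique short simple root (B_4). Hence the type is B_4.

B4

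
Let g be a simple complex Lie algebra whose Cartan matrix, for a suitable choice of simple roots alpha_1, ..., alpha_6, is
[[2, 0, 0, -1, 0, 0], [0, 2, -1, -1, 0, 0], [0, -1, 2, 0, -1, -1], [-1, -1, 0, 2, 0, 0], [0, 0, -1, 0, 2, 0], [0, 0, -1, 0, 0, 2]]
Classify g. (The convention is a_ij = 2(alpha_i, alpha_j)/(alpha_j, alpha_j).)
D_6 (so(12))

The matrix has rank 6 with 2's on the diagonal. Reading the off-diagonal entries as Dynkin edges (a single edge where a_ij = a_ji = -1; a double or triple edge where a_ij * a_ji = 2 or 3), the diagram is a chain of 4 nodes with a fork of two nodes at one end (D_6). One simple-root ordering that puts it in standard form is (alpha_1, alpha_4, alpha_2, alpha_3, alpha_5, alpha_6). So the algebra is type D_6, i.e. so(12).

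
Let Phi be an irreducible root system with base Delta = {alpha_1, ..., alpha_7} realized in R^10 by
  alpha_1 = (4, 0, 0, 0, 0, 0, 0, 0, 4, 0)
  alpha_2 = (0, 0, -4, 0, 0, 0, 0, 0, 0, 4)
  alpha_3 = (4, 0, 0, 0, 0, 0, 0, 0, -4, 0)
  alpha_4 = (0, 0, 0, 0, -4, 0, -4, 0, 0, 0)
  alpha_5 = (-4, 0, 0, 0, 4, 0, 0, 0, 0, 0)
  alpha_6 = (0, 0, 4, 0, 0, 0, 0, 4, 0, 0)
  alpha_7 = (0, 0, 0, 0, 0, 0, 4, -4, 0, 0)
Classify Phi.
D7

Compute the Cartan integers a_ij = 2(alpha_i, alpha_j)/(alpha_j, alpha_j); the resulting 7x7 Cartan matrix is
[[2, 0, 0, 0, -1, 0, 0], [0, 2, 0, 0, 0, -1, 0], [0, 0, 2, 0, -1, 0, 0], [0, 0, 0, 2, -1, 0, -1], [-1, 0, -1, -1, 2, 0, 0], [0, -1, 0, 0, 0, 2, -1], [0, 0, 0, -1, 0, -1, 2]].
All simple roots have the same length, so the diagram is simply laced. The associated Dynkin diagram is a chain of 5 nodes with a fork of two nodes at one end (D_7), so the type is D_7 (the algebra so(14)).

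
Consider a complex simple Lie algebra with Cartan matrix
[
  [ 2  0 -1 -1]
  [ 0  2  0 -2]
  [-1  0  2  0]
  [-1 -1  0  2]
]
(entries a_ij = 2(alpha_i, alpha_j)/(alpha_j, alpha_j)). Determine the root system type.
The matrix has rank 4 with 2's on the diagonal. Reading the off-diagonal entries as Dynkin edges (a single edge where a_ij = a_ji = -1; a double or triple edge where a_ij * a_ji = 2 or 3), the diagram is a chain of 4 nodes with a double edge at one end; the terminal node there is the unique long simple root (C_4). One simple-root ordering that puts it in standard form is (alpha_3, alpha_1, alpha_4, alpha_2). So the algebra is type C_4, i.e. sp(8).

C4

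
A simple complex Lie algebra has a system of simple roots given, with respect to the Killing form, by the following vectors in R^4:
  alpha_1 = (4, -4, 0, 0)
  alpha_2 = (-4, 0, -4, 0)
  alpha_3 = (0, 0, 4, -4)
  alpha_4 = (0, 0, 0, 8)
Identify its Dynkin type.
C4

Compute the Cartan integers a_ij = 2(alpha_i, alpha_j)/(alpha_j, alpha_j); the resulting 4x4 Cartan matrix is
[[2, -1, 0, 0], [-1, 2, -1, 0], [0, -1, 2, -1], [0, 0, -2, 2]].
The roots have two lengths (squared-length ratio 2:1); the short ones are alpha_{1,2,3}. The associated Dynkin diagram is a chain of 4 nodes with a double edge at one end; the terminal node there is the unique long simple root (C_4), so the type is C_4 (the algebra sp(8)).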